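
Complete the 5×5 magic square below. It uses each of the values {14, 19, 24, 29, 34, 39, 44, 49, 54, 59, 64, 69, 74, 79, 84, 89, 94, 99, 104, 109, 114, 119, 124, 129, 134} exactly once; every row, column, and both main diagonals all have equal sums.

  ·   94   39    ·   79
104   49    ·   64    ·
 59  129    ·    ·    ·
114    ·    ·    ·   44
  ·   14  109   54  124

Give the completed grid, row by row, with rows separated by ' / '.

24 94 39 134 79 / 104 49 119 64 34 / 59 129 74 19 89 / 114 84 29 99 44 / 69 14 109 54 124

The 25 entries sum to 1850, so each line sums to 1850/5 = 370.
From row 5, 370 − (14 + 109 + 54 + 124) gives (5,1) = 69.
From column 1, 370 − (104 + 59 + 114 + 69) gives (1,1) = 24.
The remaining cell in column 2 is (4,2) = 370 − 286 = 84.
Anti-diagonal: 79 + 64 + 84 + 69 + ? = 370, so (3,3) = 74.
The remaining cell in row 1 is (1,4) = 370 − 236 = 134.
The remaining cell in main diagonal is (4,4) = 370 − 271 = 99.
Row 4: 114 + 84 + 99 + 44 + ? = 370, so (4,3) = 29.
The remaining cell in column 3 is (2,3) = 370 − 251 = 119.
Column 4 needs 370; the known cells sum to 351, so (3,4) = 19.
Row 2 needs 370; the known cells sum to 336, so (2,5) = 34.
Row 3 must total 370; the given cells sum to 281, so (3,5) = 89.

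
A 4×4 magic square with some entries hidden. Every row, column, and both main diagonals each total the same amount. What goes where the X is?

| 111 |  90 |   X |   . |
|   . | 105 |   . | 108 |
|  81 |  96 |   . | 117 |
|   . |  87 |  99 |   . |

102

Column 2 is complete and sums to 378; that is the magic constant.
Row 3 needs 378; the known cells sum to 294, so (3,3) = 84.
Main diagonal needs 378; the known cells sum to 300, so (4,4) = 78.
The remaining cell in row 4 is (4,1) = 378 − 264 = 114.
Column 1 must total 378; the given cells sum to 306, so (2,1) = 72.
Column 4: 108 + 117 + 78 + ? = 378, so (1,4) = 75.
Anti-diagonal: 75 + 96 + 114 + ? = 378, so (2,3) = 93.
Using row 1: 111 + 90 + 75 + ? → (1,3) = 378 − 276 = 102.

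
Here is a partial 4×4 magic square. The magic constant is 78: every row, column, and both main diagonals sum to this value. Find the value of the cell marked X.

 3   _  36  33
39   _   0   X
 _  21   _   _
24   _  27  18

Using row 1: 3 + 36 + 33 + ? → (1,2) = 78 − 72 = 6.
Row 4 must total 78; the given cells sum to 69, so (4,2) = 9.
Column 1 needs 78; the known cells sum to 66, so (3,1) = 12.
Column 2: 6 + 21 + 9 + ? = 78, so (2,2) = 42.
Using column 3: 36 + 0 + 27 + ? → (3,3) = 78 − 63 = 15.
Row 2 needs 78; the known cells sum to 81, so (2,4) = -3.

-3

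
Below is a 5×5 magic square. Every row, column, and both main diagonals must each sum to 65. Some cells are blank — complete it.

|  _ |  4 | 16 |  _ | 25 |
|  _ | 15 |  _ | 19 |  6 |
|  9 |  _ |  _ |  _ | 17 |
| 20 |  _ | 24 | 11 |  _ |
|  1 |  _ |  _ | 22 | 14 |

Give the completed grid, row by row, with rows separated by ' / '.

12 4 16 8 25 / 23 15 2 19 6 / 9 21 13 5 17 / 20 7 24 11 3 / 1 18 10 22 14

Column 5 needs 65; the known cells sum to 62, so (4,5) = 3.
Row 4 needs 65; the known cells sum to 58, so (4,2) = 7.
Anti-diagonal must total 65; the given cells sum to 52, so (3,3) = 13.
Main diagonal: 15 + 13 + 11 + 14 + ? = 65, so (1,1) = 12.
From row 1, 65 − (12 + 4 + 16 + 25) gives (1,4) = 8.
Column 1: 12 + 9 + 20 + 1 + ? = 65, so (2,1) = 23.
Column 4 needs 65; the known cells sum to 60, so (3,4) = 5.
Row 2: 23 + 15 + 19 + 6 + ? = 65, so (2,3) = 2.
From row 3, 65 − (9 + 13 + 5 + 17) gives (3,2) = 21.
Column 2: 4 + 15 + 21 + 7 + ? = 65, so (5,2) = 18.
The remaining cell in column 3 is (5,3) = 65 − 55 = 10.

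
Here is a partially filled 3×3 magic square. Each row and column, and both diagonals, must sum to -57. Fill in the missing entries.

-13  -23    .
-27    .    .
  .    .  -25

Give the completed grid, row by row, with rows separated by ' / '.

-13 -23 -21 / -27 -19 -11 / -17 -15 -25

Using row 1: -13 + (-23) + ? → (1,3) = -57 − (-36) = -21.
Column 1: -13 + (-27) + ? = -57, so (3,1) = -17.
From column 3, -57 − (-21 + (-25)) gives (2,3) = -11.
Main diagonal: -13 + (-25) + ? = -57, so (2,2) = -19.
Row 3 must total -57; the given cells sum to -42, so (3,2) = -15.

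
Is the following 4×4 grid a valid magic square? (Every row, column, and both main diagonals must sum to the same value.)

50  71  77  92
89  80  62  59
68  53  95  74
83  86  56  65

Row 1: 50 + 71 + 77 + 92 = 290.
Row 2: 89 + 80 + 62 + 59 = 290.
Row 3: 68 + 53 + 95 + 74 = 290.
Row 4: 83 + 86 + 56 + 65 = 290.
Column 1: 50 + 89 + 68 + 83 = 290.
Column 2: 71 + 80 + 53 + 86 = 290.
Column 3: 77 + 62 + 95 + 56 = 290.
Column 4: 92 + 59 + 74 + 65 = 290.
Main diagonal: 50 + 80 + 95 + 65 = 290.
Anti-diagonal: 92 + 62 + 53 + 83 = 290.
All lines sum to 290.

Yes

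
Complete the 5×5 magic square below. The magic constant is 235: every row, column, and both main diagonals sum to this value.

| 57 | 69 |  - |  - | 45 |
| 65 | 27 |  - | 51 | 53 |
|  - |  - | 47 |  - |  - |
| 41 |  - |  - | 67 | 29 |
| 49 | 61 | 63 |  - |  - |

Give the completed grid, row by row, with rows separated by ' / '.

57 69 31 33 45 / 65 27 39 51 53 / 23 35 47 59 71 / 41 43 55 67 29 / 49 61 63 25 37

Row 2: 65 + 27 + 51 + 53 + ? = 235, so (2,3) = 39.
Using column 1: 57 + 65 + 41 + 49 + ? → (3,1) = 235 − 212 = 23.
Using main diagonal: 57 + 27 + 47 + 67 + ? → (5,5) = 235 − 198 = 37.
Using anti-diagonal: 45 + 51 + 47 + 49 + ? → (4,2) = 235 − 192 = 43.
Row 4 must total 235; the given cells sum to 180, so (4,3) = 55.
Row 5: 49 + 61 + 63 + 37 + ? = 235, so (5,4) = 25.
Column 2 needs 235; the known cells sum to 200, so (3,2) = 35.
Column 3 needs 235; the known cells sum to 204, so (1,3) = 31.
Column 5: 45 + 53 + 29 + 37 + ? = 235, so (3,5) = 71.
Row 1: 57 + 69 + 31 + 45 + ? = 235, so (1,4) = 33.
The remaining cell in row 3 is (3,4) = 235 − 176 = 59.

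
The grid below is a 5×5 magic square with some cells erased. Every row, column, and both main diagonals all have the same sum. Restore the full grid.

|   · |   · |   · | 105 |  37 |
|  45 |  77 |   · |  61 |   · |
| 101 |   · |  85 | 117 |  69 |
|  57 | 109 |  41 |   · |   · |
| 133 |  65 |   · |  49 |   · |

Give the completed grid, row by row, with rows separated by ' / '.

Anti-diagonal is already complete: 37 + 61 + 85 + 109 + 133 = 425, so that is the magic constant.
From row 3, 425 − (101 + 85 + 117 + 69) gives (3,2) = 53.
Column 1: 45 + 101 + 57 + 133 + ? = 425, so (1,1) = 89.
From column 2, 425 − (77 + 53 + 109 + 65) gives (1,2) = 121.
Column 4: 105 + 61 + 117 + 49 + ? = 425, so (4,4) = 93.
The remaining cell in main diagonal is (5,5) = 425 − 344 = 81.
Row 1: 89 + 121 + 105 + 37 + ? = 425, so (1,3) = 73.
The remaining cell in row 4 is (4,5) = 425 − 300 = 125.
The remaining cell in row 5 is (5,3) = 425 − 328 = 97.
The remaining cell in column 3 is (2,3) = 425 − 296 = 129.
The remaining cell in column 5 is (2,5) = 425 − 312 = 113.

89 121 73 105 37 / 45 77 129 61 113 / 101 53 85 117 69 / 57 109 41 93 125 / 133 65 97 49 81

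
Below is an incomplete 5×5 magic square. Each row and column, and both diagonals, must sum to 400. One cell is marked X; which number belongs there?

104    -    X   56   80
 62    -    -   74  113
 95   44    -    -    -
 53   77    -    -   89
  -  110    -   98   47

Column 1 needs 400; the known cells sum to 314, so (5,1) = 86.
Using column 5: 80 + 113 + 89 + 47 + ? → (3,5) = 400 − 329 = 71.
The remaining cell in anti-diagonal is (3,3) = 400 − 317 = 83.
Using row 3: 95 + 44 + 83 + 71 + ? → (3,4) = 400 − 293 = 107.
The remaining cell in row 5 is (5,3) = 400 − 341 = 59.
From column 4, 400 − (56 + 74 + 107 + 98) gives (4,4) = 65.
The remaining cell in main diagonal is (2,2) = 400 − 299 = 101.
Using row 2: 62 + 101 + 74 + 113 + ? → (2,3) = 400 − 350 = 50.
Row 4: 53 + 77 + 65 + 89 + ? = 400, so (4,3) = 116.
The remaining cell in column 2 is (1,2) = 400 − 332 = 68.
Column 3: 50 + 83 + 116 + 59 + ? = 400, so (1,3) = 92.

92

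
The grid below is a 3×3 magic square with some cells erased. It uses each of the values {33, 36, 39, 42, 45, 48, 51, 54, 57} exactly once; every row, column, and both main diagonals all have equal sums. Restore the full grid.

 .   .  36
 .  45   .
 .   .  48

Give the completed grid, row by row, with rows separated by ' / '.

42 57 36 / 39 45 51 / 54 33 48

The 9 entries sum to 405, so each line sums to 405/3 = 135.
From column 3, 135 − (36 + 48) gives (2,3) = 51.
The remaining cell in main diagonal is (1,1) = 135 − 93 = 42.
Anti-diagonal needs 135; the known cells sum to 81, so (3,1) = 54.
Row 1: 42 + 36 + ? = 135, so (1,2) = 57.
The remaining cell in row 2 is (2,1) = 135 − 96 = 39.
Row 3 must total 135; the given cells sum to 102, so (3,2) = 33.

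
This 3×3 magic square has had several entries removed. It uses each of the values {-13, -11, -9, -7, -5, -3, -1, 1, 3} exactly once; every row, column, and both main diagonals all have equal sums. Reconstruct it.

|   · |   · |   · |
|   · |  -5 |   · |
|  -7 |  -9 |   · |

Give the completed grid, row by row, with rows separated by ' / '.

-11 -1 -3 / 3 -5 -13 / -7 -9 1

The 9 entries sum to -45, so each line sums to -45/3 = -15.
Row 3 must total -15; the given cells sum to -16, so (3,3) = 1.
Using column 2: -5 + (-9) + ? → (1,2) = -15 − (-14) = -1.
Using main diagonal: -5 + 1 + ? → (1,1) = -15 − (-4) = -11.
Anti-diagonal needs -15; the known cells sum to -12, so (1,3) = -3.
Using column 1: -11 + (-7) + ? → (2,1) = -15 − (-18) = 3.
The remaining cell in column 3 is (2,3) = -15 − (-2) = -13.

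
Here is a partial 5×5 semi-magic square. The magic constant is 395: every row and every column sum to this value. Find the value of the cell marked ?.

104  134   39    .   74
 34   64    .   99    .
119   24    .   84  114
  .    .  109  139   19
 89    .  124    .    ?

Row 1 needs 395; the known cells sum to 351, so (1,4) = 44.
Row 3 needs 395; the known cells sum to 341, so (3,3) = 54.
Column 1 needs 395; the known cells sum to 346, so (4,1) = 49.
Column 3: 39 + 54 + 109 + 124 + ? = 395, so (2,3) = 69.
Column 4: 44 + 99 + 84 + 139 + ? = 395, so (5,4) = 29.
Using row 2: 34 + 64 + 69 + 99 + ? → (2,5) = 395 − 266 = 129.
Row 4 must total 395; the given cells sum to 316, so (4,2) = 79.
Using column 2: 134 + 64 + 24 + 79 + ? → (5,2) = 395 − 301 = 94.
From column 5, 395 − (74 + 129 + 114 + 19) gives (5,5) = 59.

59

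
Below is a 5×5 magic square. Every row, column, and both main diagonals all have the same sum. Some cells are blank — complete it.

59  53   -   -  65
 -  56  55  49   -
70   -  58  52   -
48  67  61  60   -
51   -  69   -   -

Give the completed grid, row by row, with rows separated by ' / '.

Anti-diagonal is already complete: 65 + 49 + 58 + 67 + 51 = 290, so that is the magic constant.
The remaining cell in row 4 is (4,5) = 290 − 236 = 54.
From column 1, 290 − (59 + 70 + 48 + 51) gives (2,1) = 62.
Column 3: 55 + 58 + 61 + 69 + ? = 290, so (1,3) = 47.
The remaining cell in main diagonal is (5,5) = 290 − 233 = 57.
Row 1 must total 290; the given cells sum to 224, so (1,4) = 66.
From row 2, 290 − (62 + 56 + 55 + 49) gives (2,5) = 68.
Using column 4: 66 + 49 + 52 + 60 + ? → (5,4) = 290 − 227 = 63.
The remaining cell in column 5 is (3,5) = 290 − 244 = 46.
The remaining cell in row 3 is (3,2) = 290 − 226 = 64.
From row 5, 290 − (51 + 69 + 63 + 57) gives (5,2) = 50.

59 53 47 66 65 / 62 56 55 49 68 / 70 64 58 52 46 / 48 67 61 60 54 / 51 50 69 63 57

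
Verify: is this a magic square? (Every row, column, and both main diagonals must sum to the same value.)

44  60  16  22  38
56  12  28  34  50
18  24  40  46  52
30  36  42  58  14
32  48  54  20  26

Yes

Row 1: 44 + 60 + 16 + 22 + 38 = 180.
Row 2: 56 + 12 + 28 + 34 + 50 = 180.
Row 3: 18 + 24 + 40 + 46 + 52 = 180.
Row 4: 30 + 36 + 42 + 58 + 14 = 180.
Row 5: 32 + 48 + 54 + 20 + 26 = 180.
Column 1: 44 + 56 + 18 + 30 + 32 = 180.
Column 2: 60 + 12 + 24 + 36 + 48 = 180.
Column 3: 16 + 28 + 40 + 42 + 54 = 180.
Column 4: 22 + 34 + 46 + 58 + 20 = 180.
Column 5: 38 + 50 + 52 + 14 + 26 = 180.
Main diagonal: 44 + 12 + 40 + 58 + 26 = 180.
Anti-diagonal: 38 + 34 + 40 + 36 + 32 = 180.
All lines sum to 180.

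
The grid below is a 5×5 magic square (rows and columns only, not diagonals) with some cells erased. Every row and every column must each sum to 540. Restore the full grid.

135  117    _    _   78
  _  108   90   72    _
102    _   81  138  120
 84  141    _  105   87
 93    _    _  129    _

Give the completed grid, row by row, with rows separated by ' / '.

Row 3 needs 540; the known cells sum to 441, so (3,2) = 99.
Row 4 needs 540; the known cells sum to 417, so (4,3) = 123.
The remaining cell in column 1 is (2,1) = 540 − 414 = 126.
Column 2 must total 540; the given cells sum to 465, so (5,2) = 75.
Column 4 needs 540; the known cells sum to 444, so (1,4) = 96.
Row 1 must total 540; the given cells sum to 426, so (1,3) = 114.
From row 2, 540 − (126 + 108 + 90 + 72) gives (2,5) = 144.
Column 3 must total 540; the given cells sum to 408, so (5,3) = 132.
Column 5: 78 + 144 + 120 + 87 + ? = 540, so (5,5) = 111.

135 117 114 96 78 / 126 108 90 72 144 / 102 99 81 138 120 / 84 141 123 105 87 / 93 75 132 129 111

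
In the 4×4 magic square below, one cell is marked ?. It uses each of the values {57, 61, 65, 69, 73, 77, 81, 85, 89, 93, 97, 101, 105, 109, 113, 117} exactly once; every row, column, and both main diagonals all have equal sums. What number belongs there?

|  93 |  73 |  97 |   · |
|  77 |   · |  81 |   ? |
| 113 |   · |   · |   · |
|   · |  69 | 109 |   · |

The 16 entries sum to 1392, so each line sums to 1392/4 = 348.
Row 1 needs 348; the known cells sum to 263, so (1,4) = 85.
Column 1 must total 348; the given cells sum to 283, so (4,1) = 65.
Column 3 must total 348; the given cells sum to 287, so (3,3) = 61.
Using anti-diagonal: 85 + 81 + 65 + ? → (3,2) = 348 − 231 = 117.
From row 3, 348 − (113 + 117 + 61) gives (3,4) = 57.
Row 4 must total 348; the given cells sum to 243, so (4,4) = 105.
Column 2: 73 + 117 + 69 + ? = 348, so (2,2) = 89.
Column 4 must total 348; the given cells sum to 247, so (2,4) = 101.

101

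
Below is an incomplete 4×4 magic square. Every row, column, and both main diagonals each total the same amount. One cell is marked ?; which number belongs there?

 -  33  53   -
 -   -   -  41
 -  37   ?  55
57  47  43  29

Row 4 is complete and sums to 176; that is the magic constant.
Using column 2: 33 + 37 + 47 + ? → (2,2) = 176 − 117 = 59.
The remaining cell in column 4 is (1,4) = 176 − 125 = 51.
Anti-diagonal needs 176; the known cells sum to 145, so (2,3) = 31.
Row 1: 33 + 53 + 51 + ? = 176, so (1,1) = 39.
Using row 2: 59 + 31 + 41 + ? → (2,1) = 176 − 131 = 45.
Using column 1: 39 + 45 + 57 + ? → (3,1) = 176 − 141 = 35.
Column 3 needs 176; the known cells sum to 127, so (3,3) = 49.

49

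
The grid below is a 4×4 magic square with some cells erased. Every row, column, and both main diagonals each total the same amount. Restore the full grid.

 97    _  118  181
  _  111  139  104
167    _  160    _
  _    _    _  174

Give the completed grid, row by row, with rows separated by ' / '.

Main diagonal is already complete: 97 + 111 + 160 + 174 = 542, so that is the magic constant.
Row 1: 97 + 118 + 181 + ? = 542, so (1,2) = 146.
Row 2 needs 542; the known cells sum to 354, so (2,1) = 188.
Column 1 needs 542; the known cells sum to 452, so (4,1) = 90.
Column 3 must total 542; the given cells sum to 417, so (4,3) = 125.
The remaining cell in column 4 is (3,4) = 542 − 459 = 83.
Using anti-diagonal: 181 + 139 + 90 + ? → (3,2) = 542 − 410 = 132.
The remaining cell in row 4 is (4,2) = 542 − 389 = 153.

97 146 118 181 / 188 111 139 104 / 167 132 160 83 / 90 153 125 174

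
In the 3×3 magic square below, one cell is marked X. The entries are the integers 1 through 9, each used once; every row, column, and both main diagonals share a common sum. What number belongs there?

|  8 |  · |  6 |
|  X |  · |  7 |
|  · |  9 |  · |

3

The entries are 1 through 9, which sum to 45, so each line sums to 45/3 = 15.
Row 1 needs 15; the known cells sum to 14, so (1,2) = 1.
Column 2 must total 15; the given cells sum to 10, so (2,2) = 5.
Column 3 needs 15; the known cells sum to 13, so (3,3) = 2.
Anti-diagonal must total 15; the given cells sum to 11, so (3,1) = 4.
The remaining cell in row 2 is (2,1) = 15 − 12 = 3.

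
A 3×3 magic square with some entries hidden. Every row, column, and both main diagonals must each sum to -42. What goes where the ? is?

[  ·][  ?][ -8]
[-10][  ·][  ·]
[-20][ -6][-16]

The remaining cell in column 1 is (1,1) = -42 − (-30) = -12.
From column 3, -42 − (-8 + (-16)) gives (2,3) = -18.
Main diagonal needs -42; the known cells sum to -28, so (2,2) = -14.
Row 1: -12 + (-8) + ? = -42, so (1,2) = -22.

-22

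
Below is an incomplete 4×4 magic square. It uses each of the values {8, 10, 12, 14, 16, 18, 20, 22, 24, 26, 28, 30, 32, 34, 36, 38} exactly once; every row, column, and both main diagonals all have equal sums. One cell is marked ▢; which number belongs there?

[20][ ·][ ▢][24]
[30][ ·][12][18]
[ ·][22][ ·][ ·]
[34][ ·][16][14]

38

The 16 entries sum to 368, so each line sums to 368/4 = 92.
The remaining cell in row 2 is (2,2) = 92 − 60 = 32.
Using row 4: 34 + 16 + 14 + ? → (4,2) = 92 − 64 = 28.
Using column 1: 20 + 30 + 34 + ? → (3,1) = 92 − 84 = 8.
Column 2 must total 92; the given cells sum to 82, so (1,2) = 10.
The remaining cell in column 4 is (3,4) = 92 − 56 = 36.
Main diagonal: 20 + 32 + 14 + ? = 92, so (3,3) = 26.
Row 1 needs 92; the known cells sum to 54, so (1,3) = 38.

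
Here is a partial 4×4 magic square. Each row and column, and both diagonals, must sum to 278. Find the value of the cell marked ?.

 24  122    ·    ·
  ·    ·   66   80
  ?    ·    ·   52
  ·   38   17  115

59

Using row 4: 38 + 17 + 115 + ? → (4,1) = 278 − 170 = 108.
Column 4: 80 + 52 + 115 + ? = 278, so (1,4) = 31.
Anti-diagonal must total 278; the given cells sum to 205, so (3,2) = 73.
Row 1: 24 + 122 + 31 + ? = 278, so (1,3) = 101.
Column 2: 122 + 73 + 38 + ? = 278, so (2,2) = 45.
Column 3: 101 + 66 + 17 + ? = 278, so (3,3) = 94.
Using row 2: 45 + 66 + 80 + ? → (2,1) = 278 − 191 = 87.
The remaining cell in row 3 is (3,1) = 278 − 219 = 59.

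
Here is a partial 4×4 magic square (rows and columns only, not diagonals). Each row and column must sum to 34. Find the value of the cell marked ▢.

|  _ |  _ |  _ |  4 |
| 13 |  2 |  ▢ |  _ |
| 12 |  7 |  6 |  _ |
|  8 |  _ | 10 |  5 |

3

From row 3, 34 − (12 + 7 + 6) gives (3,4) = 9.
The remaining cell in row 4 is (4,2) = 34 − 23 = 11.
Column 1: 13 + 12 + 8 + ? = 34, so (1,1) = 1.
Column 2 needs 34; the known cells sum to 20, so (1,2) = 14.
Column 4 needs 34; the known cells sum to 18, so (2,4) = 16.
Row 1 must total 34; the given cells sum to 19, so (1,3) = 15.
The remaining cell in row 2 is (2,3) = 34 − 31 = 3.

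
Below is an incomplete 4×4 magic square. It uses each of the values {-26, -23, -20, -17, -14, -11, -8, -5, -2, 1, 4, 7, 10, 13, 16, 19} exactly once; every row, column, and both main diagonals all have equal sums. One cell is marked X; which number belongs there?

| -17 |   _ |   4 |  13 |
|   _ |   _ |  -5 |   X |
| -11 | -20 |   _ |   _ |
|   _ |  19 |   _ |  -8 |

The 16 entries sum to -56, so each line sums to -56/4 = -14.
Row 1: -17 + 4 + 13 + ? = -14, so (1,2) = -14.
The remaining cell in column 2 is (2,2) = -14 − (-15) = 1.
Main diagonal: -17 + 1 + (-8) + ? = -14, so (3,3) = 10.
Using anti-diagonal: 13 + (-5) + (-20) + ? → (4,1) = -14 − (-12) = -2.
Row 3 must total -14; the given cells sum to -21, so (3,4) = 7.
Row 4 must total -14; the given cells sum to 9, so (4,3) = -23.
From column 1, -14 − (-17 + (-11) + (-2)) gives (2,1) = 16.
Column 4 must total -14; the given cells sum to 12, so (2,4) = -26.

-26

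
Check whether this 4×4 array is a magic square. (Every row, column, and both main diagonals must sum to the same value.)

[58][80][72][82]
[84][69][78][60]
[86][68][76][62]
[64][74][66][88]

No — column 2 sums to 291 but row 4 sums to 292.

Row 1: 58 + 80 + 72 + 82 = 292.
Row 2: 84 + 69 + 78 + 60 = 291.
Row 3: 86 + 68 + 76 + 62 = 292.
Row 4: 64 + 74 + 66 + 88 = 292.
Column 1: 58 + 84 + 86 + 64 = 292.
Column 2: 80 + 69 + 68 + 74 = 291.
Column 3: 72 + 78 + 76 + 66 = 292.
Column 4: 82 + 60 + 62 + 88 = 292.
Main diagonal: 58 + 69 + 76 + 88 = 291.
Anti-diagonal: 82 + 78 + 68 + 64 = 292.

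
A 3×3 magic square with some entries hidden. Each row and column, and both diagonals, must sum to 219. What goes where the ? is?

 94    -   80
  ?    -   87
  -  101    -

The remaining cell in row 1 is (1,2) = 219 − 174 = 45.
From column 2, 219 − (45 + 101) gives (2,2) = 73.
Column 3 needs 219; the known cells sum to 167, so (3,3) = 52.
Anti-diagonal: 80 + 73 + ? = 219, so (3,1) = 66.
From row 2, 219 − (73 + 87) gives (2,1) = 59.

59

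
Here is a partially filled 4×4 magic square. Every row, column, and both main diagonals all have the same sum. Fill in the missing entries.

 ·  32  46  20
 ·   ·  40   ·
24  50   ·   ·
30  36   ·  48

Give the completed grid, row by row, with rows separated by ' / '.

Anti-diagonal is already complete: 20 + 40 + 50 + 30 = 140, so that is the magic constant.
Row 1 needs 140; the known cells sum to 98, so (1,1) = 42.
Using row 4: 30 + 36 + 48 + ? → (4,3) = 140 − 114 = 26.
Column 1 needs 140; the known cells sum to 96, so (2,1) = 44.
Column 2: 32 + 50 + 36 + ? = 140, so (2,2) = 22.
Column 3 must total 140; the given cells sum to 112, so (3,3) = 28.
Row 2 must total 140; the given cells sum to 106, so (2,4) = 34.
Row 3 must total 140; the given cells sum to 102, so (3,4) = 38.

42 32 46 20 / 44 22 40 34 / 24 50 28 38 / 30 36 26 48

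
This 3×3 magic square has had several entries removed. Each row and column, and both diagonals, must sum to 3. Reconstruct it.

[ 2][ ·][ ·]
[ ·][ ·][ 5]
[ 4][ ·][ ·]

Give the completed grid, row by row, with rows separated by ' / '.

2 3 -2 / -3 1 5 / 4 -1 0

Using column 1: 2 + 4 + ? → (2,1) = 3 − 6 = -3.
The remaining cell in row 2 is (2,2) = 3 − 2 = 1.
Main diagonal: 2 + 1 + ? = 3, so (3,3) = 0.
From anti-diagonal, 3 − (1 + 4) gives (1,3) = -2.
Row 1: 2 + (-2) + ? = 3, so (1,2) = 3.
From row 3, 3 − (4 + 0) gives (3,2) = -1.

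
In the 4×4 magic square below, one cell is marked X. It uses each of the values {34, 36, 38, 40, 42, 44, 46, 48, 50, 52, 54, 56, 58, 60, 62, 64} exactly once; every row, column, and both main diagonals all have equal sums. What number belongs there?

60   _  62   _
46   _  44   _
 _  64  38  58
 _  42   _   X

48

The 16 entries sum to 784, so each line sums to 784/4 = 196.
Row 3 must total 196; the given cells sum to 160, so (3,1) = 36.
Column 1 must total 196; the given cells sum to 142, so (4,1) = 54.
Column 3: 62 + 44 + 38 + ? = 196, so (4,3) = 52.
The remaining cell in anti-diagonal is (1,4) = 196 − 162 = 34.
Row 1: 60 + 62 + 34 + ? = 196, so (1,2) = 40.
From row 4, 196 − (54 + 42 + 52) gives (4,4) = 48.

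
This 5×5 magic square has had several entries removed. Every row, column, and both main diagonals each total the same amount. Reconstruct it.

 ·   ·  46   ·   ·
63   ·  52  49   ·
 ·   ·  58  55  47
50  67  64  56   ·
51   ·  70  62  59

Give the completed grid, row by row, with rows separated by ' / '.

Column 3 is already complete: 46 + 52 + 58 + 64 + 70 = 290, so that is the magic constant.
Row 4 must total 290; the given cells sum to 237, so (4,5) = 53.
Row 5 needs 290; the known cells sum to 242, so (5,2) = 48.
The remaining cell in column 4 is (1,4) = 290 − 222 = 68.
The remaining cell in anti-diagonal is (1,5) = 290 − 225 = 65.
Column 5: 65 + 47 + 53 + 59 + ? = 290, so (2,5) = 66.
Row 2 must total 290; the given cells sum to 230, so (2,2) = 60.
The remaining cell in main diagonal is (1,1) = 290 − 233 = 57.
The remaining cell in row 1 is (1,2) = 290 − 236 = 54.
Column 1: 57 + 63 + 50 + 51 + ? = 290, so (3,1) = 69.
From column 2, 290 − (54 + 60 + 67 + 48) gives (3,2) = 61.

57 54 46 68 65 / 63 60 52 49 66 / 69 61 58 55 47 / 50 67 64 56 53 / 51 48 70 62 59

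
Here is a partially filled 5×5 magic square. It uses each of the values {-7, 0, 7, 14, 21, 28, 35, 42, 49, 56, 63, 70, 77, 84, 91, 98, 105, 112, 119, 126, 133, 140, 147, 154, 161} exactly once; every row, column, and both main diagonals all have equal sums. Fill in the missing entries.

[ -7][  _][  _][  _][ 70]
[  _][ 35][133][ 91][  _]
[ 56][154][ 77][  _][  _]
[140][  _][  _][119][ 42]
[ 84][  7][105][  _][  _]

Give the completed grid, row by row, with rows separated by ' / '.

-7 126 49 147 70 / 112 35 133 91 14 / 56 154 77 0 98 / 140 63 21 119 42 / 84 7 105 28 161

The 25 entries sum to 1925, so each line sums to 1925/5 = 385.
The remaining cell in column 1 is (2,1) = 385 − 273 = 112.
Main diagonal needs 385; the known cells sum to 224, so (5,5) = 161.
The remaining cell in anti-diagonal is (4,2) = 385 − 322 = 63.
Row 2: 112 + 35 + 133 + 91 + ? = 385, so (2,5) = 14.
The remaining cell in row 4 is (4,3) = 385 − 364 = 21.
Row 5 must total 385; the given cells sum to 357, so (5,4) = 28.
Column 2 must total 385; the given cells sum to 259, so (1,2) = 126.
Using column 3: 133 + 77 + 21 + 105 + ? → (1,3) = 385 − 336 = 49.
From column 5, 385 − (70 + 14 + 42 + 161) gives (3,5) = 98.
Row 1 must total 385; the given cells sum to 238, so (1,4) = 147.
Using row 3: 56 + 154 + 77 + 98 + ? → (3,4) = 385 − 385 = 0.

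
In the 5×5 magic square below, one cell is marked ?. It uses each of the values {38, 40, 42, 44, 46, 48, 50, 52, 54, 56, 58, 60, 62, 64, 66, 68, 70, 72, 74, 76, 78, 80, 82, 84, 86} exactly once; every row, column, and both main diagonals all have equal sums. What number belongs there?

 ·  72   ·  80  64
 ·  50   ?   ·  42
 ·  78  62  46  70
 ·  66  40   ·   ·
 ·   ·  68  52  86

84

The 25 entries sum to 1550, so each line sums to 1550/5 = 310.
From row 3, 310 − (78 + 62 + 46 + 70) gives (3,1) = 54.
The remaining cell in column 2 is (5,2) = 310 − 266 = 44.
The remaining cell in column 5 is (4,5) = 310 − 262 = 48.
Using row 5: 44 + 68 + 52 + 86 + ? → (5,1) = 310 − 250 = 60.
Anti-diagonal: 64 + 62 + 66 + 60 + ? = 310, so (2,4) = 58.
From column 4, 310 − (80 + 58 + 46 + 52) gives (4,4) = 74.
From main diagonal, 310 − (50 + 62 + 74 + 86) gives (1,1) = 38.
The remaining cell in row 1 is (1,3) = 310 − 254 = 56.
The remaining cell in row 4 is (4,1) = 310 − 228 = 82.
The remaining cell in column 1 is (2,1) = 310 − 234 = 76.
The remaining cell in column 3 is (2,3) = 310 − 226 = 84.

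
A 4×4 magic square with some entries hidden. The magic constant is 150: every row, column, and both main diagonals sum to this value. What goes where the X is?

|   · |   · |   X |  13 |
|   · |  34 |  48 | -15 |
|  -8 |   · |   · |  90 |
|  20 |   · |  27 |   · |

The remaining cell in row 2 is (2,1) = 150 − 67 = 83.
Column 1 must total 150; the given cells sum to 95, so (1,1) = 55.
Column 4 must total 150; the given cells sum to 88, so (4,4) = 62.
Main diagonal: 55 + 34 + 62 + ? = 150, so (3,3) = -1.
Anti-diagonal: 13 + 48 + 20 + ? = 150, so (3,2) = 69.
Row 4: 20 + 27 + 62 + ? = 150, so (4,2) = 41.
Column 2 must total 150; the given cells sum to 144, so (1,2) = 6.
Using column 3: 48 + (-1) + 27 + ? → (1,3) = 150 − 74 = 76.

76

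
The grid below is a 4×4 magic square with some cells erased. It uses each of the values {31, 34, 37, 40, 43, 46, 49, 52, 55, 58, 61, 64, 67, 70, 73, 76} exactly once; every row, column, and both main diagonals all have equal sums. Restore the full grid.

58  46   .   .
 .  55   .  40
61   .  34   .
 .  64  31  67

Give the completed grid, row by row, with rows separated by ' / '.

The 16 entries sum to 856, so each line sums to 856/4 = 214.
Using row 4: 64 + 31 + 67 + ? → (4,1) = 214 − 162 = 52.
The remaining cell in column 1 is (2,1) = 214 − 171 = 43.
Column 2: 46 + 55 + 64 + ? = 214, so (3,2) = 49.
From row 2, 214 − (43 + 55 + 40) gives (2,3) = 76.
Row 3 must total 214; the given cells sum to 144, so (3,4) = 70.
From column 3, 214 − (76 + 34 + 31) gives (1,3) = 73.
Column 4: 40 + 70 + 67 + ? = 214, so (1,4) = 37.

58 46 73 37 / 43 55 76 40 / 61 49 34 70 / 52 64 31 67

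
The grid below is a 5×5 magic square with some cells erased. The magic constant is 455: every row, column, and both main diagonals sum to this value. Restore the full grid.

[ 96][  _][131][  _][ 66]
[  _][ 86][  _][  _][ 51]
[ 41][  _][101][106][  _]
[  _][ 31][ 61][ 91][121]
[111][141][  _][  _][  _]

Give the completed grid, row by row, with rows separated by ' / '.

96 126 131 36 66 / 56 86 116 146 51 / 41 71 101 106 136 / 151 31 61 91 121 / 111 141 46 76 81

The remaining cell in row 4 is (4,1) = 455 − 304 = 151.
Column 1: 96 + 41 + 151 + 111 + ? = 455, so (2,1) = 56.
Main diagonal must total 455; the given cells sum to 374, so (5,5) = 81.
Using anti-diagonal: 66 + 101 + 31 + 111 + ? → (2,4) = 455 − 309 = 146.
Using row 2: 56 + 86 + 146 + 51 + ? → (2,3) = 455 − 339 = 116.
Column 3 needs 455; the known cells sum to 409, so (5,3) = 46.
The remaining cell in column 5 is (3,5) = 455 − 319 = 136.
The remaining cell in row 3 is (3,2) = 455 − 384 = 71.
Row 5 needs 455; the known cells sum to 379, so (5,4) = 76.
From column 2, 455 − (86 + 71 + 31 + 141) gives (1,2) = 126.
Column 4 must total 455; the given cells sum to 419, so (1,4) = 36.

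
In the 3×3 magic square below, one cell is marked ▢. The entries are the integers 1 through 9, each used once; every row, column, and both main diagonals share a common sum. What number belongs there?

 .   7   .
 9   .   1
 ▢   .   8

4

The entries are 1 through 9, which sum to 45, so each line sums to 45/3 = 15.
Row 2 needs 15; the known cells sum to 10, so (2,2) = 5.
From column 2, 15 − (7 + 5) gives (3,2) = 3.
Column 3 needs 15; the known cells sum to 9, so (1,3) = 6.
The remaining cell in main diagonal is (1,1) = 15 − 13 = 2.
Anti-diagonal: 6 + 5 + ? = 15, so (3,1) = 4.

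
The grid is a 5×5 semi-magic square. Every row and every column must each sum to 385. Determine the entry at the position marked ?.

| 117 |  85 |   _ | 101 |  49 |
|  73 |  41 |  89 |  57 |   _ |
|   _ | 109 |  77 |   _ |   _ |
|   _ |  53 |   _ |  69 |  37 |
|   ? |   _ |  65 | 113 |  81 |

From row 1, 385 − (117 + 85 + 101 + 49) gives (1,3) = 33.
From row 2, 385 − (73 + 41 + 89 + 57) gives (2,5) = 125.
Using column 2: 85 + 41 + 109 + 53 + ? → (5,2) = 385 − 288 = 97.
Using column 3: 33 + 89 + 77 + 65 + ? → (4,3) = 385 − 264 = 121.
Column 4 must total 385; the given cells sum to 340, so (3,4) = 45.
Column 5: 49 + 125 + 37 + 81 + ? = 385, so (3,5) = 93.
Using row 3: 109 + 77 + 45 + 93 + ? → (3,1) = 385 − 324 = 61.
Row 4: 53 + 121 + 69 + 37 + ? = 385, so (4,1) = 105.
Row 5 must total 385; the given cells sum to 356, so (5,1) = 29.

29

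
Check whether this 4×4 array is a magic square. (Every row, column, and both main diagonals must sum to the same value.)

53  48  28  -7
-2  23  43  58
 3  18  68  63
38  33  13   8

No — main diagonal sums to 152 but column 4 sums to 122.

Row 1: 53 + 48 + 28 + (-7) = 122.
Row 2: -2 + 23 + 43 + 58 = 122.
Row 3: 3 + 18 + 68 + 63 = 152.
Row 4: 38 + 33 + 13 + 8 = 92.
Column 1: 53 + (-2) + 3 + 38 = 92.
Column 2: 48 + 23 + 18 + 33 = 122.
Column 3: 28 + 43 + 68 + 13 = 152.
Column 4: -7 + 58 + 63 + 8 = 122.
Main diagonal: 53 + 23 + 68 + 8 = 152.
Anti-diagonal: -7 + 43 + 18 + 38 = 92.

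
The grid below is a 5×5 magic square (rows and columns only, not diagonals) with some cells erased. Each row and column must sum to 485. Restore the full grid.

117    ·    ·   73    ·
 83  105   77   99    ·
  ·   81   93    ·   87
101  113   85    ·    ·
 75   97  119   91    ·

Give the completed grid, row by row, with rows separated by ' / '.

117 89 111 73 95 / 83 105 77 99 121 / 109 81 93 115 87 / 101 113 85 107 79 / 75 97 119 91 103

Row 2: 83 + 105 + 77 + 99 + ? = 485, so (2,5) = 121.
From row 5, 485 − (75 + 97 + 119 + 91) gives (5,5) = 103.
The remaining cell in column 1 is (3,1) = 485 − 376 = 109.
Column 2 needs 485; the known cells sum to 396, so (1,2) = 89.
Column 3: 77 + 93 + 85 + 119 + ? = 485, so (1,3) = 111.
Row 1 must total 485; the given cells sum to 390, so (1,5) = 95.
Row 3: 109 + 81 + 93 + 87 + ? = 485, so (3,4) = 115.
Column 4: 73 + 99 + 115 + 91 + ? = 485, so (4,4) = 107.
Column 5: 95 + 121 + 87 + 103 + ? = 485, so (4,5) = 79.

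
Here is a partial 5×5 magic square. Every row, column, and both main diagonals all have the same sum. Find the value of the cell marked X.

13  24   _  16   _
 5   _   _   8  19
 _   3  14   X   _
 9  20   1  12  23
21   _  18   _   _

25

Row 4 is complete and sums to 65; that is the magic constant.
Column 1: 13 + 5 + 9 + 21 + ? = 65, so (3,1) = 17.
The remaining cell in anti-diagonal is (1,5) = 65 − 63 = 2.
Row 1 must total 65; the given cells sum to 55, so (1,3) = 10.
Column 3: 10 + 14 + 1 + 18 + ? = 65, so (2,3) = 22.
Row 2 needs 65; the known cells sum to 54, so (2,2) = 11.
From column 2, 65 − (24 + 11 + 3 + 20) gives (5,2) = 7.
Main diagonal needs 65; the known cells sum to 50, so (5,5) = 15.
Row 5: 21 + 7 + 18 + 15 + ? = 65, so (5,4) = 4.
Column 4: 16 + 8 + 12 + 4 + ? = 65, so (3,4) = 25.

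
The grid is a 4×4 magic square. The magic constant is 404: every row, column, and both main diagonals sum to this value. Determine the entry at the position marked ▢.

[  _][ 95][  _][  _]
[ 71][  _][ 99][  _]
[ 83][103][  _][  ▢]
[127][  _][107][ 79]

131

From row 4, 404 − (127 + 107 + 79) gives (4,2) = 91.
Column 1 must total 404; the given cells sum to 281, so (1,1) = 123.
Using column 2: 95 + 103 + 91 + ? → (2,2) = 404 − 289 = 115.
Main diagonal needs 404; the known cells sum to 317, so (3,3) = 87.
Using anti-diagonal: 99 + 103 + 127 + ? → (1,4) = 404 − 329 = 75.
From row 1, 404 − (123 + 95 + 75) gives (1,3) = 111.
Row 2 must total 404; the given cells sum to 285, so (2,4) = 119.
From row 3, 404 − (83 + 103 + 87) gives (3,4) = 131.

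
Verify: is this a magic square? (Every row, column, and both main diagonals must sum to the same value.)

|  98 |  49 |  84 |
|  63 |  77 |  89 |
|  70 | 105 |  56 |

Row 1: 98 + 49 + 84 = 231.
Row 2: 63 + 77 + 89 = 229.
Row 3: 70 + 105 + 56 = 231.
Column 1: 98 + 63 + 70 = 231.
Column 2: 49 + 77 + 105 = 231.
Column 3: 84 + 89 + 56 = 229.
Main diagonal: 98 + 77 + 56 = 231.
Anti-diagonal: 84 + 77 + 70 = 231.

No — row 1 sums to 231 but row 2 sums to 229.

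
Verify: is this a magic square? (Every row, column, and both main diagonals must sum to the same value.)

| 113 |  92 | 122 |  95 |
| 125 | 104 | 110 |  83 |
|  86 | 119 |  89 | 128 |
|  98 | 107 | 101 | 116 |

Row 1: 113 + 92 + 122 + 95 = 422.
Row 2: 125 + 104 + 110 + 83 = 422.
Row 3: 86 + 119 + 89 + 128 = 422.
Row 4: 98 + 107 + 101 + 116 = 422.
Column 1: 113 + 125 + 86 + 98 = 422.
Column 2: 92 + 104 + 119 + 107 = 422.
Column 3: 122 + 110 + 89 + 101 = 422.
Column 4: 95 + 83 + 128 + 116 = 422.
Main diagonal: 113 + 104 + 89 + 116 = 422.
Anti-diagonal: 95 + 110 + 119 + 98 = 422.
All lines sum to 422.

Yes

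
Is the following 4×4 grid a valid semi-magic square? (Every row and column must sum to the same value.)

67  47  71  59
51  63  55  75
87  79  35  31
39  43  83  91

No — column 1 sums to 244 but column 4 sums to 256.

Row 1: 67 + 47 + 71 + 59 = 244.
Row 2: 51 + 63 + 55 + 75 = 244.
Row 3: 87 + 79 + 35 + 31 = 232.
Row 4: 39 + 43 + 83 + 91 = 256.
Column 1: 67 + 51 + 87 + 39 = 244.
Column 2: 47 + 63 + 79 + 43 = 232.
Column 3: 71 + 55 + 35 + 83 = 244.
Column 4: 59 + 75 + 31 + 91 = 256.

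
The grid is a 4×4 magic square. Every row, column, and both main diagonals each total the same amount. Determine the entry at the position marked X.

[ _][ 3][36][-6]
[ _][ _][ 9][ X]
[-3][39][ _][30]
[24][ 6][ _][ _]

Anti-diagonal is complete and sums to 66; that is the magic constant.
The remaining cell in row 1 is (1,1) = 66 − 33 = 33.
Row 3 must total 66; the given cells sum to 66, so (3,3) = 0.
The remaining cell in column 1 is (2,1) = 66 − 54 = 12.
Column 2 needs 66; the known cells sum to 48, so (2,2) = 18.
Column 3 must total 66; the given cells sum to 45, so (4,3) = 21.
The remaining cell in main diagonal is (4,4) = 66 − 51 = 15.
Row 2 needs 66; the known cells sum to 39, so (2,4) = 27.

27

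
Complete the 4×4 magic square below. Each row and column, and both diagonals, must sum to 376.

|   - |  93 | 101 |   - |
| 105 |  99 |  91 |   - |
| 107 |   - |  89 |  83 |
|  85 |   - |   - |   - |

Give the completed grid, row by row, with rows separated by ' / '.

From row 2, 376 − (105 + 99 + 91) gives (2,4) = 81.
From row 3, 376 − (107 + 89 + 83) gives (3,2) = 97.
Column 1: 105 + 107 + 85 + ? = 376, so (1,1) = 79.
Column 2: 93 + 99 + 97 + ? = 376, so (4,2) = 87.
The remaining cell in column 3 is (4,3) = 376 − 281 = 95.
Using main diagonal: 79 + 99 + 89 + ? → (4,4) = 376 − 267 = 109.
Anti-diagonal needs 376; the known cells sum to 273, so (1,4) = 103.

79 93 101 103 / 105 99 91 81 / 107 97 89 83 / 85 87 95 109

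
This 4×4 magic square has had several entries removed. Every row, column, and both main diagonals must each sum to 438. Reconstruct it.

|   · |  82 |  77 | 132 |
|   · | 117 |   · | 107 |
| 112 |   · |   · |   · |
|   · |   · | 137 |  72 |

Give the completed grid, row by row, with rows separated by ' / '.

147 82 77 132 / 92 117 122 107 / 112 97 102 127 / 87 142 137 72

Row 1 needs 438; the known cells sum to 291, so (1,1) = 147.
The remaining cell in column 4 is (3,4) = 438 − 311 = 127.
From main diagonal, 438 − (147 + 117 + 72) gives (3,3) = 102.
Row 3 needs 438; the known cells sum to 341, so (3,2) = 97.
Column 2 needs 438; the known cells sum to 296, so (4,2) = 142.
Using column 3: 77 + 102 + 137 + ? → (2,3) = 438 − 316 = 122.
The remaining cell in anti-diagonal is (4,1) = 438 − 351 = 87.
Row 2 needs 438; the known cells sum to 346, so (2,1) = 92.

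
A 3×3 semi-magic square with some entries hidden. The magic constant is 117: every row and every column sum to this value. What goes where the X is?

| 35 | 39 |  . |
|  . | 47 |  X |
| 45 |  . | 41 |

33

From row 1, 117 − (35 + 39) gives (1,3) = 43.
Row 3 must total 117; the given cells sum to 86, so (3,2) = 31.
From column 1, 117 − (35 + 45) gives (2,1) = 37.
From column 3, 117 − (43 + 41) gives (2,3) = 33.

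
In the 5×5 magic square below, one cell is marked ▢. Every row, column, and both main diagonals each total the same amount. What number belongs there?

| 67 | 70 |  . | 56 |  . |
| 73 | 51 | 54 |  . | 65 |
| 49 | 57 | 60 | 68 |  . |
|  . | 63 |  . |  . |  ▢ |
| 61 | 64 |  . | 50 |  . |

Column 2 is complete and sums to 305; that is the magic constant.
Row 2 must total 305; the given cells sum to 243, so (2,4) = 62.
From row 3, 305 − (49 + 57 + 60 + 68) gives (3,5) = 71.
Using column 1: 67 + 73 + 49 + 61 + ? → (4,1) = 305 − 250 = 55.
From column 4, 305 − (56 + 62 + 68 + 50) gives (4,4) = 69.
From main diagonal, 305 − (67 + 51 + 60 + 69) gives (5,5) = 58.
Anti-diagonal: 62 + 60 + 63 + 61 + ? = 305, so (1,5) = 59.
From row 1, 305 − (67 + 70 + 56 + 59) gives (1,3) = 53.
Row 5: 61 + 64 + 50 + 58 + ? = 305, so (5,3) = 72.
Using column 3: 53 + 54 + 60 + 72 + ? → (4,3) = 305 − 239 = 66.
Column 5 needs 305; the known cells sum to 253, so (4,5) = 52.

52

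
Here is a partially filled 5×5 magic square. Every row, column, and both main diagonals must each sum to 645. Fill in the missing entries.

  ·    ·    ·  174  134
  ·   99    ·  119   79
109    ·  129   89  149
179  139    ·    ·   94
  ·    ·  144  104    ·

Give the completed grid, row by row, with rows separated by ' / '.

Row 3: 109 + 129 + 89 + 149 + ? = 645, so (3,2) = 169.
The remaining cell in column 4 is (4,4) = 645 − 486 = 159.
Column 5 needs 645; the known cells sum to 456, so (5,5) = 189.
From main diagonal, 645 − (99 + 129 + 159 + 189) gives (1,1) = 69.
From anti-diagonal, 645 − (134 + 119 + 129 + 139) gives (5,1) = 124.
From row 4, 645 − (179 + 139 + 159 + 94) gives (4,3) = 74.
Row 5 must total 645; the given cells sum to 561, so (5,2) = 84.
The remaining cell in column 1 is (2,1) = 645 − 481 = 164.
The remaining cell in column 2 is (1,2) = 645 − 491 = 154.
Row 1 needs 645; the known cells sum to 531, so (1,3) = 114.
Row 2: 164 + 99 + 119 + 79 + ? = 645, so (2,3) = 184.

69 154 114 174 134 / 164 99 184 119 79 / 109 169 129 89 149 / 179 139 74 159 94 / 124 84 144 104 189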